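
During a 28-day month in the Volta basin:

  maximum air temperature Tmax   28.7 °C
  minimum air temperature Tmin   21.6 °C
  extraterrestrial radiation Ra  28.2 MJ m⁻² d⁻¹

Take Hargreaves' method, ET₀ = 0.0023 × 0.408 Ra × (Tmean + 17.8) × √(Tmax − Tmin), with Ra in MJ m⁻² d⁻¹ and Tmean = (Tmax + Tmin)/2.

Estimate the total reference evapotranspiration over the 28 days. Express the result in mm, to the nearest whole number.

Tmean = (28.7 + 21.6)/2 = 25.15 °C
0.408 Ra = 0.408 × 28.2 = 11.5056 mm/d equivalent
ET₀ = 0.0023 × 11.5056 × (25.15 + 17.8) × √7.1 = 0.0023 × 11.5056 × 42.95 × 2.6646 = 3.0285 mm/d
Over 28 days: 3.0285 × 28 = 84.798 mm

85 mm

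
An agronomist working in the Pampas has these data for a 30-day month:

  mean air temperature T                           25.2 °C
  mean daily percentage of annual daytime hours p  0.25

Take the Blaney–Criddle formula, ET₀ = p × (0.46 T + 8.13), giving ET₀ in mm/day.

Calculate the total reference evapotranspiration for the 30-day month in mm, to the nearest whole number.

148 mm

ET₀ = 0.25 × (0.46 × 25.2 + 8.13) = 0.25 × 19.722 = 4.9305 mm/d
Monthly total = 4.9305 × 30 = 147.915 mm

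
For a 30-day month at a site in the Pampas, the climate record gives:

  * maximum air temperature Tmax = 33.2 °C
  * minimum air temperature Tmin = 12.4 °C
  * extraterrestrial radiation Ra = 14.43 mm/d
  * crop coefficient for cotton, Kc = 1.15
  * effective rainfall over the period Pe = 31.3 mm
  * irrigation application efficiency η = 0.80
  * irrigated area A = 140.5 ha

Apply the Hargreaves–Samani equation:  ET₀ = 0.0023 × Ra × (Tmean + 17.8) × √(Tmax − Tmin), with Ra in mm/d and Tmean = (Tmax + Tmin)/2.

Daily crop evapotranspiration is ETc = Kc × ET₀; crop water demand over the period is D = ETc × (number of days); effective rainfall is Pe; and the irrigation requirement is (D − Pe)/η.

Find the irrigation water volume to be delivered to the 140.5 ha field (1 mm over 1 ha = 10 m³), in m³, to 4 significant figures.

317400 m³

Tmean = (33.2 + 12.4)/2 = 22.80 °C
ET₀ = 0.0023 × 14.43 × (22.80 + 17.8) × √20.8 = 0.0023 × 14.43 × 40.60 × 4.5607 = 6.1454 mm/d
ETc = Kc × ET₀ = 1.15 × 6.1454 = 7.0672 mm/d
Crop demand D = ETc × 30 d = 7.0672 × 30 = 212.016 mm
D − Pe = 212.016 − 31.3 = 180.716 mm
Gross irrigation = 180.716 / 0.80 = 225.895 mm
Volume = 225.895 mm × 140.5 ha × 10 = 317382.5 m³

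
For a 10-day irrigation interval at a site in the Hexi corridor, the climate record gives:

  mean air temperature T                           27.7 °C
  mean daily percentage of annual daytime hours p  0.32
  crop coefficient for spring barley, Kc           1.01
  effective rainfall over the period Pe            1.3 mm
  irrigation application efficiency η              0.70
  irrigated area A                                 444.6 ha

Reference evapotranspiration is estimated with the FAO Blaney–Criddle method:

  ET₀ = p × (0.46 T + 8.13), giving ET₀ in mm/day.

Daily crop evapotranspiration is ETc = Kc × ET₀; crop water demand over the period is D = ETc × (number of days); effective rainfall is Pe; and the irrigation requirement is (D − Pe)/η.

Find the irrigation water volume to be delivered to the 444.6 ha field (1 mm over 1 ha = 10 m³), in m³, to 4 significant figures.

420200 m³

ET₀ = 0.32 × (0.46 × 27.7 + 8.13) = 0.32 × 20.872 = 6.6790 mm/d
ETc = Kc × ET₀ = 1.01 × 6.6790 = 6.7458 mm/d
Crop demand D = ETc × 10 d = 6.7458 × 10 = 67.458 mm
D − Pe = 67.458 − 1.3 = 66.158 mm
Gross irrigation = 66.158 / 0.70 = 94.511 mm
Volume = 94.511 mm × 444.6 ha × 10 = 420195.9 m³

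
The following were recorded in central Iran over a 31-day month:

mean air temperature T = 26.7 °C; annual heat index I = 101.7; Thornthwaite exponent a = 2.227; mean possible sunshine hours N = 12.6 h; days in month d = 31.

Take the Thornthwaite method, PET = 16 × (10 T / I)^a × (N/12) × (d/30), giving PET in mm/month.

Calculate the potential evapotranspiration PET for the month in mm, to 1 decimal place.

10T/I = 10 × 26.7 / 101.7 = 2.6254
(10T/I)^a = 2.6254^2.227 = 8.5812
Uncorrected PET = 16 × 8.5812 = 137.299 mm
Correction = (N/12)(d/30) = (12.6/12)(31/30) = 1.0850
PET = 137.299 × 1.0850 = 148.969 mm/month

149.0 mm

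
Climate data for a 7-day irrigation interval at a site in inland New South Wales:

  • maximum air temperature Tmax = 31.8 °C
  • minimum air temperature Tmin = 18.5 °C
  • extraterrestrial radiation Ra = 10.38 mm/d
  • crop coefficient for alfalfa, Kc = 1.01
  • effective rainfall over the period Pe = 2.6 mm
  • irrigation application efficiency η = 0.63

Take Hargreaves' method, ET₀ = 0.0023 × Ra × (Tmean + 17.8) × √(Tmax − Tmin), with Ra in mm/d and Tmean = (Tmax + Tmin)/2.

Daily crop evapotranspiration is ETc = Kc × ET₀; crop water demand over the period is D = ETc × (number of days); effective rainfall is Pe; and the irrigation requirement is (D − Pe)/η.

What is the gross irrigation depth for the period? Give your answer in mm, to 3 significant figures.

Tmean = (31.8 + 18.5)/2 = 25.15 °C
ET₀ = 0.0023 × 10.38 × (25.15 + 17.8) × √13.3 = 0.0023 × 10.38 × 42.95 × 3.6469 = 3.7395 mm/d
ETc = Kc × ET₀ = 1.01 × 3.7395 = 3.7769 mm/d
Crop demand D = ETc × 7 d = 3.7769 × 7 = 26.438 mm
D − Pe = 26.438 − 2.6 = 23.838 mm
Gross irrigation = 23.838 / 0.63 = 37.838 mm

37.8 mm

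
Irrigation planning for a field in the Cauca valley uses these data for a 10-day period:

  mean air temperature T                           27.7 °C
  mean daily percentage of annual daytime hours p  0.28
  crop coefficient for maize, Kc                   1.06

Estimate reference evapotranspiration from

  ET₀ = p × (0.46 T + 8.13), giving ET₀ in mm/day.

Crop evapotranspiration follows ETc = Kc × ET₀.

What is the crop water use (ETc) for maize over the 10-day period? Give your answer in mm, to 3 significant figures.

61.9 mm

ET₀ = 0.28 × (0.46 × 27.7 + 8.13) = 0.28 × 20.872 = 5.8442 mm/d
ETc = Kc × ET₀ = 1.06 × 5.8442 = 6.1949 mm/d
Over 10 days: 6.1949 × 10 = 61.949 mm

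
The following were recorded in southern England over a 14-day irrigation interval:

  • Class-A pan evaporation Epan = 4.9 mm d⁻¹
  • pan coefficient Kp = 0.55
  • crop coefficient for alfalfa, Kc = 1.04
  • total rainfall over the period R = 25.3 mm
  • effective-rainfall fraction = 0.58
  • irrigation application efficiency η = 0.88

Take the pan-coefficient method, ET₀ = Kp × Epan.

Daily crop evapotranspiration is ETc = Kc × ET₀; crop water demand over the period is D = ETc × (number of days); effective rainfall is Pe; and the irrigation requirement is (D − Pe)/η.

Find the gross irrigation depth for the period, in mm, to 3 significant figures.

ET₀ = 0.55 × 4.9 = 2.6950 mm/d
ETc = Kc × ET₀ = 1.04 × 2.6950 = 2.8028 mm/d
Crop demand D = ETc × 14 d = 2.8028 × 14 = 39.239 mm
Pe = 0.58 × 25.3 = 14.674 mm
D − Pe = 39.239 − 14.674 = 24.565 mm
Gross irrigation = 24.565 / 0.88 = 27.915 mm

27.9 mm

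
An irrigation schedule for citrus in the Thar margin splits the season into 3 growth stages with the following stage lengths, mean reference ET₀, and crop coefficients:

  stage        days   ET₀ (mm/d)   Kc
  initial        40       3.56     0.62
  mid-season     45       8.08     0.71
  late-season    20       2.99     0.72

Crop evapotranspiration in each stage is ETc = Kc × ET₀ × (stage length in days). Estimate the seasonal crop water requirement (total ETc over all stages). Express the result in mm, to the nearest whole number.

initial: 0.62 × 3.56 × 40 = 88.29 mm
mid-season: 0.71 × 8.08 × 45 = 258.16 mm
late-season: 0.72 × 2.99 × 20 = 43.06 mm
Seasonal total = 389.51 mm

390 mm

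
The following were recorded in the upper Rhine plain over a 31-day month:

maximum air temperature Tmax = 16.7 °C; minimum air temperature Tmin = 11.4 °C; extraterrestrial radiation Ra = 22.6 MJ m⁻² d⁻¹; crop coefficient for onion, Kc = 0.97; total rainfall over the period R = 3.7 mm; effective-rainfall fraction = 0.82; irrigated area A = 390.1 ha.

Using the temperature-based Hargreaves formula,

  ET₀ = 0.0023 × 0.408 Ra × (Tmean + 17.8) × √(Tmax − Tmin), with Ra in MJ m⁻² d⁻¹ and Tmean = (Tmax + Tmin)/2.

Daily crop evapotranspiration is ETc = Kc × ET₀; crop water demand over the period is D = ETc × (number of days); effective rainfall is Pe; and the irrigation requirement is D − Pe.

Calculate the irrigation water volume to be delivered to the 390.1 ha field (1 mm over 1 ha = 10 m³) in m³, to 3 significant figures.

Tmean = (16.7 + 11.4)/2 = 14.05 °C
0.408 Ra = 0.408 × 22.6 = 9.2208 mm/d equivalent
ET₀ = 0.0023 × 9.2208 × (14.05 + 17.8) × √5.3 = 0.0023 × 9.2208 × 31.85 × 2.3022 = 1.5551 mm/d
ETc = Kc × ET₀ = 0.97 × 1.5551 = 1.5084 mm/d
Crop demand D = ETc × 31 d = 1.5084 × 31 = 46.760 mm
Pe = 0.82 × 3.7 = 3.034 mm
D − Pe = 46.760 − 3.034 = 43.726 mm
Volume = 43.726 mm × 390.1 ha × 10 = 170575.1 m³

171000 m³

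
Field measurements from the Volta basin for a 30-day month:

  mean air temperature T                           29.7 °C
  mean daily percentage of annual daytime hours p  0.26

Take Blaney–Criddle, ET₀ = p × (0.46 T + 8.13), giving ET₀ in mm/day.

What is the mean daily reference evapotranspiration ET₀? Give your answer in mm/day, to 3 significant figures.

ET₀ = 0.26 × (0.46 × 29.7 + 8.13) = 0.26 × 21.792 = 5.6659 mm/d

5.67 mm/day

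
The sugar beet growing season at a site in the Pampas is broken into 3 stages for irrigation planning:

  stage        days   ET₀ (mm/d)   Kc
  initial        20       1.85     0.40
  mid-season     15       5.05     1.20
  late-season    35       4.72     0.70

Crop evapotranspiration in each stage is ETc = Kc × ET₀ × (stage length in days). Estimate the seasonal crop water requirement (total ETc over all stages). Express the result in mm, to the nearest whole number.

initial: 0.40 × 1.85 × 20 = 14.80 mm
mid-season: 1.20 × 5.05 × 15 = 90.90 mm
late-season: 0.70 × 4.72 × 35 = 115.64 mm
Seasonal total = 221.34 mm

221 mm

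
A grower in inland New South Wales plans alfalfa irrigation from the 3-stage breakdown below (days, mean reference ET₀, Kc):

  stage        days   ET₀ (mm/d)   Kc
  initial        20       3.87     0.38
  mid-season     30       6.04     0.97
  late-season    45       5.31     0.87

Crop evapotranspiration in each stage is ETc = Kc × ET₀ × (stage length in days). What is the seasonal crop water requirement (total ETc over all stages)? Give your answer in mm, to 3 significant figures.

initial: 0.38 × 3.87 × 20 = 29.41 mm
mid-season: 0.97 × 6.04 × 30 = 175.76 mm
late-season: 0.87 × 5.31 × 45 = 207.89 mm
Seasonal total = 413.06 mm

413 mm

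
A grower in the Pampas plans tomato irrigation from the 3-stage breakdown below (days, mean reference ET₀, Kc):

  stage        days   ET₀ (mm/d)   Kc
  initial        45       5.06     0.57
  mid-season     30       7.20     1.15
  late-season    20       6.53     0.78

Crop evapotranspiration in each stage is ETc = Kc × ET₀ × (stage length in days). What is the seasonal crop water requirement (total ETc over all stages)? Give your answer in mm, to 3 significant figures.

initial: 0.57 × 5.06 × 45 = 129.79 mm
mid-season: 1.15 × 7.20 × 30 = 248.40 mm
late-season: 0.78 × 6.53 × 20 = 101.87 mm
Seasonal total = 480.06 mm

480 mm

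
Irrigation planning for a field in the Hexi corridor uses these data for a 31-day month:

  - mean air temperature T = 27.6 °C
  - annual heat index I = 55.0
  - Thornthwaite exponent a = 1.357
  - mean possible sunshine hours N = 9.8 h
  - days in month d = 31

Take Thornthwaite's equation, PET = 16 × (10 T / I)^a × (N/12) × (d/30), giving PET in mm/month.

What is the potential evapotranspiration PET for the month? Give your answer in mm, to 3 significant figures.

121 mm

10T/I = 10 × 27.6 / 55.0 = 5.0182
(10T/I)^a = 5.0182^1.357 = 8.9257
Uncorrected PET = 16 × 8.9257 = 142.811 mm
Correction = (N/12)(d/30) = (9.8/12)(31/30) = 0.8439
PET = 142.811 × 0.8439 = 120.518 mm/month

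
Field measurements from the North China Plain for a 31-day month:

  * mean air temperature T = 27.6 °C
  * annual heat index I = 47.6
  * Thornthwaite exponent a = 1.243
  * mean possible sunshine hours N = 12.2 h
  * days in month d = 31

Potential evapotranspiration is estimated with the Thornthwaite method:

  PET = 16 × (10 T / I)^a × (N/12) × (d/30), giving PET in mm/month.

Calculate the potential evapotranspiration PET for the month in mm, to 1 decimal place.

10T/I = 10 × 27.6 / 47.6 = 5.7983
(10T/I)^a = 5.7983^1.243 = 8.8876
Uncorrected PET = 16 × 8.8876 = 142.202 mm
Correction = (N/12)(d/30) = (12.2/12)(31/30) = 1.0506
PET = 142.202 × 1.0506 = 149.397 mm/month

149.4 mm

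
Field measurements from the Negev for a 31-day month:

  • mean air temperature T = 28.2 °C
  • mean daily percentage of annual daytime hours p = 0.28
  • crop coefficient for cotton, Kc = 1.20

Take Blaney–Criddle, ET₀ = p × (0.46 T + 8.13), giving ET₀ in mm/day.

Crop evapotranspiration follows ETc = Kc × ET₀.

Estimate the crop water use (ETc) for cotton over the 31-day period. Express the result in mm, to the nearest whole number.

220 mm

ET₀ = 0.28 × (0.46 × 28.2 + 8.13) = 0.28 × 21.102 = 5.9086 mm/d
ETc = Kc × ET₀ = 1.20 × 5.9086 = 7.0903 mm/d
Over 31 days: 7.0903 × 31 = 219.799 mm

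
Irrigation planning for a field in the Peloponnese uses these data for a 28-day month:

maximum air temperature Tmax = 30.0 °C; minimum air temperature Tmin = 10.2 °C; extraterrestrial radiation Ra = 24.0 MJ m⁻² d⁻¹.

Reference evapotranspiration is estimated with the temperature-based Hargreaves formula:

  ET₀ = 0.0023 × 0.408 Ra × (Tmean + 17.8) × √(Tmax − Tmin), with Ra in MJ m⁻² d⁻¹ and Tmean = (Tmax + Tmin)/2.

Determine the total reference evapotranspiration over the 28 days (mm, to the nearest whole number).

Tmean = (30.0 + 10.2)/2 = 20.10 °C
0.408 Ra = 0.408 × 24.0 = 9.7920 mm/d equivalent
ET₀ = 0.0023 × 9.7920 × (20.10 + 17.8) × √19.8 = 0.0023 × 9.7920 × 37.90 × 4.4497 = 3.7981 mm/d
Over 28 days: 3.7981 × 28 = 106.347 mm

106 mm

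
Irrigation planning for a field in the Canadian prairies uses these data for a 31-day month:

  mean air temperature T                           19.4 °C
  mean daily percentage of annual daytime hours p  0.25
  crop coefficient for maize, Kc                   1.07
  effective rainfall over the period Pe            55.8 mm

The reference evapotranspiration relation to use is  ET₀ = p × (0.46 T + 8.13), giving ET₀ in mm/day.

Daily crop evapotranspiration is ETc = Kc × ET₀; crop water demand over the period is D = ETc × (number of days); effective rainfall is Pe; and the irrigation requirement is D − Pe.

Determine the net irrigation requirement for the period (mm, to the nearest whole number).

ET₀ = 0.25 × (0.46 × 19.4 + 8.13) = 0.25 × 17.054 = 4.2635 mm/d
ETc = Kc × ET₀ = 1.07 × 4.2635 = 4.5619 mm/d
Crop demand D = ETc × 31 d = 4.5619 × 31 = 141.419 mm
D − Pe = 141.419 − 55.8 = 85.619 mm

86 mm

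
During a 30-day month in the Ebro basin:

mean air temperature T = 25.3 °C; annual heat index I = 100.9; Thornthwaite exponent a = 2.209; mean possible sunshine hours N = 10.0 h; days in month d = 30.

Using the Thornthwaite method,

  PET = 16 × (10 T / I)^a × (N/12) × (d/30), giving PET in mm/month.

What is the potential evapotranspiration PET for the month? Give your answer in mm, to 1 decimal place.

101.6 mm

10T/I = 10 × 25.3 / 100.9 = 2.5074
(10T/I)^a = 2.5074^2.209 = 7.6188
Uncorrected PET = 16 × 7.6188 = 121.901 mm
Correction = (N/12)(d/30) = (10.0/12)(30/30) = 0.8333
PET = 121.901 × 0.8333 = 101.580 mm/month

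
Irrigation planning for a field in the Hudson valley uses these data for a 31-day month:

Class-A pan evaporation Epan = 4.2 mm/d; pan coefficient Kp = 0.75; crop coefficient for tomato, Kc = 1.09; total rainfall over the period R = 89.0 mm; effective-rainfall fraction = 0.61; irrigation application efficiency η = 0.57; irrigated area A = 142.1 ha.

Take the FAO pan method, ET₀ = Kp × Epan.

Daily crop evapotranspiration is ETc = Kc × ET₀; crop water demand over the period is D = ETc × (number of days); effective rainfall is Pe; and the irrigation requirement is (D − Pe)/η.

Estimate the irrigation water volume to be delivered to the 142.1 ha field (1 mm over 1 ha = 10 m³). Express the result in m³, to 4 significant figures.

130000 m³

ET₀ = 0.75 × 4.2 = 3.1500 mm/d
ETc = Kc × ET₀ = 1.09 × 3.1500 = 3.4335 mm/d
Crop demand D = ETc × 31 d = 3.4335 × 31 = 106.439 mm
Pe = 0.61 × 89.0 = 54.290 mm
D − Pe = 106.439 − 54.290 = 52.149 mm
Gross irrigation = 52.149 / 0.57 = 91.489 mm
Volume = 91.489 mm × 142.1 ha × 10 = 130005.9 m³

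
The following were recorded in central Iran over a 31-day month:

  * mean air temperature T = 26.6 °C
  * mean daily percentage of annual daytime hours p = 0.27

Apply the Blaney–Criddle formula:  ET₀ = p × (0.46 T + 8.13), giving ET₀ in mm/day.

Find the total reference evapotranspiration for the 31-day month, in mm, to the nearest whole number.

ET₀ = 0.27 × (0.46 × 26.6 + 8.13) = 0.27 × 20.366 = 5.4988 mm/d
Monthly total = 5.4988 × 31 = 170.463 mm

170 mm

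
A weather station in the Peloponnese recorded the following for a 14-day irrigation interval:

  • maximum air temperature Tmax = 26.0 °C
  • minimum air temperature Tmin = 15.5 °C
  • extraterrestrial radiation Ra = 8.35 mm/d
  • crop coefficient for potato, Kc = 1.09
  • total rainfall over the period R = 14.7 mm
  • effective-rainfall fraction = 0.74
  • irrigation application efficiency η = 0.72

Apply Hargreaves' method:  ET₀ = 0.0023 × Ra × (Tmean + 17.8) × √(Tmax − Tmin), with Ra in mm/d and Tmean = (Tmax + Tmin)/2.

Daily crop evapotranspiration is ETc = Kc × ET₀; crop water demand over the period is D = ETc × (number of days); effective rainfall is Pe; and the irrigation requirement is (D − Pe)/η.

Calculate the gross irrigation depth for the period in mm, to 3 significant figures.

Tmean = (26.0 + 15.5)/2 = 20.75 °C
ET₀ = 0.0023 × 8.35 × (20.75 + 17.8) × √10.5 = 0.0023 × 8.35 × 38.55 × 3.2404 = 2.3990 mm/d
ETc = Kc × ET₀ = 1.09 × 2.3990 = 2.6149 mm/d
Crop demand D = ETc × 14 d = 2.6149 × 14 = 36.609 mm
Pe = 0.74 × 14.7 = 10.878 mm
D − Pe = 36.609 − 10.878 = 25.731 mm
Gross irrigation = 25.731 / 0.72 = 35.738 mm

35.7 mm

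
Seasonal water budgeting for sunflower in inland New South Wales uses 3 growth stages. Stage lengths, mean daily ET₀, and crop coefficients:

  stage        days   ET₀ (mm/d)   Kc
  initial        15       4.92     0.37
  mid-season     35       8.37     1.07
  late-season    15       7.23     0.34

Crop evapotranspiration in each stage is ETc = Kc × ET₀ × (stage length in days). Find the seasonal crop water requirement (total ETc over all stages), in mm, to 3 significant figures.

378 mm

initial: 0.37 × 4.92 × 15 = 27.31 mm
mid-season: 1.07 × 8.37 × 35 = 313.46 mm
late-season: 0.34 × 7.23 × 15 = 36.87 mm
Seasonal total = 377.64 mm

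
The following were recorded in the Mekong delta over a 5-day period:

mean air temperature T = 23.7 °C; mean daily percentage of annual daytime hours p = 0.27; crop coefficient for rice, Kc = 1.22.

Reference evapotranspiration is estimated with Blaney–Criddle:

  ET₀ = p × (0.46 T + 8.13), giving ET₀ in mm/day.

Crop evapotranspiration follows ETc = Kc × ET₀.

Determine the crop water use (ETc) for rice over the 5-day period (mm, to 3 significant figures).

ET₀ = 0.27 × (0.46 × 23.7 + 8.13) = 0.27 × 19.032 = 5.1386 mm/d
ETc = Kc × ET₀ = 1.22 × 5.1386 = 6.2691 mm/d
Over 5 days: 6.2691 × 5 = 31.346 mm

31.3 mm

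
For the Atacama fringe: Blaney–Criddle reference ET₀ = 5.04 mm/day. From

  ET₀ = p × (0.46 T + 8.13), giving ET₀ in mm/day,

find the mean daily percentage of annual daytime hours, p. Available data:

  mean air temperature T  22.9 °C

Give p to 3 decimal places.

0.270

p = ET₀ / (0.46 T + 8.13) = 5.04 / (0.46 × 22.9 + 8.13) = 5.04 / 18.664 = 0.2700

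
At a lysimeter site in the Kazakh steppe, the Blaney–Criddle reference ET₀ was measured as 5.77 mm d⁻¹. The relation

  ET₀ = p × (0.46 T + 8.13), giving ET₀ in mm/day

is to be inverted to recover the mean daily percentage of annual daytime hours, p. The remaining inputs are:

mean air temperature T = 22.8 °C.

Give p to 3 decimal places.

0.310

p = ET₀ / (0.46 T + 8.13) = 5.77 / (0.46 × 22.8 + 8.13) = 5.77 / 18.618 = 0.3099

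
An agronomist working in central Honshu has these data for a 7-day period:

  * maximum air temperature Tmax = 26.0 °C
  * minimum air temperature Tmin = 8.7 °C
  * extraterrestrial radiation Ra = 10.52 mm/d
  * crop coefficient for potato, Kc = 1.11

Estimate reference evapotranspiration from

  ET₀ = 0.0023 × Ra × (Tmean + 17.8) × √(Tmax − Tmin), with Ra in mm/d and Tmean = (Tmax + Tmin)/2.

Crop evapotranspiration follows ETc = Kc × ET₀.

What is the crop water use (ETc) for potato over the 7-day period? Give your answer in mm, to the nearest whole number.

Tmean = (26.0 + 8.7)/2 = 17.35 °C
ET₀ = 0.0023 × 10.52 × (17.35 + 17.8) × √17.3 = 0.0023 × 10.52 × 35.15 × 4.1593 = 3.5374 mm/d
ETc = Kc × ET₀ = 1.11 × 3.5374 = 3.9265 mm/d
Over 7 days: 3.9265 × 7 = 27.486 mm

27 mm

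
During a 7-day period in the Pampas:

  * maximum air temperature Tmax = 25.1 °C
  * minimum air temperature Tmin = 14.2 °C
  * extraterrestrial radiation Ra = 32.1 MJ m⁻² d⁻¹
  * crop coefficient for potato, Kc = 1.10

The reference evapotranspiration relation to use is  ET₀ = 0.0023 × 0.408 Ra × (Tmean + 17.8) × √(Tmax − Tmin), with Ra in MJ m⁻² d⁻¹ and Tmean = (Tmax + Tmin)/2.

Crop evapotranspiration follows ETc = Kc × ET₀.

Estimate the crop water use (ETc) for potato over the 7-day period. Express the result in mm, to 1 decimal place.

28.7 mm

Tmean = (25.1 + 14.2)/2 = 19.65 °C
0.408 Ra = 0.408 × 32.1 = 13.0968 mm/d equivalent
ET₀ = 0.0023 × 13.0968 × (19.65 + 17.8) × √10.9 = 0.0023 × 13.0968 × 37.45 × 3.3015 = 3.7244 mm/d
ETc = Kc × ET₀ = 1.10 × 3.7244 = 4.0968 mm/d
Over 7 days: 4.0968 × 7 = 28.678 mm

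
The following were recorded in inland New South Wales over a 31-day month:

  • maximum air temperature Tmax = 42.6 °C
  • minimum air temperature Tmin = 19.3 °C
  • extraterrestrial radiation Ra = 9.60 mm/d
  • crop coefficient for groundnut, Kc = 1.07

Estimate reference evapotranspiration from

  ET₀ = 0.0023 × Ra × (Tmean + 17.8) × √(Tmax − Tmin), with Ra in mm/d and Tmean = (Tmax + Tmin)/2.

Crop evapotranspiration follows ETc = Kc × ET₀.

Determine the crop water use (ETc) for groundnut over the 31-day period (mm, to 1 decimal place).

Tmean = (42.6 + 19.3)/2 = 30.95 °C
ET₀ = 0.0023 × 9.60 × (30.95 + 17.8) × √23.3 = 0.0023 × 9.60 × 48.75 × 4.8270 = 5.1958 mm/d
ETc = Kc × ET₀ = 1.07 × 5.1958 = 5.5595 mm/d
Over 31 days: 5.5595 × 31 = 172.345 mm

172.3 mm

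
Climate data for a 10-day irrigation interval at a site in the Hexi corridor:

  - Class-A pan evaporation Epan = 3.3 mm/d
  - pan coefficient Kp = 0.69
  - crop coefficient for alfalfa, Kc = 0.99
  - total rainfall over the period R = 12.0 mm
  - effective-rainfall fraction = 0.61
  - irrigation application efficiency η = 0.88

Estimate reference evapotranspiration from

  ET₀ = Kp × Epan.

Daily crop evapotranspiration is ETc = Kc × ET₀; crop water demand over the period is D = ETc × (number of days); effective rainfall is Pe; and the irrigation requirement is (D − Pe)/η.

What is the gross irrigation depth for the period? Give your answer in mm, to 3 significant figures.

17.3 mm

ET₀ = 0.69 × 3.3 = 2.2770 mm/d
ETc = Kc × ET₀ = 0.99 × 2.2770 = 2.2542 mm/d
Crop demand D = ETc × 10 d = 2.2542 × 10 = 22.542 mm
Pe = 0.61 × 12.0 = 7.320 mm
D − Pe = 22.542 − 7.320 = 15.222 mm
Gross irrigation = 15.222 / 0.88 = 17.298 mm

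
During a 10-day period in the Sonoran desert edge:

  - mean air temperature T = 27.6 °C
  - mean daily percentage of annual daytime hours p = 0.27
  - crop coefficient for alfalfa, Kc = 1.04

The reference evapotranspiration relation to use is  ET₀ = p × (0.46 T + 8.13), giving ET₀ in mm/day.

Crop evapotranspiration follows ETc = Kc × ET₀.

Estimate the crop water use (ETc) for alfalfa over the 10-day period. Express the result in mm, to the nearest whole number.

58 mm

ET₀ = 0.27 × (0.46 × 27.6 + 8.13) = 0.27 × 20.826 = 5.6230 mm/d
ETc = Kc × ET₀ = 1.04 × 5.6230 = 5.8479 mm/d
Over 10 days: 5.8479 × 10 = 58.479 mm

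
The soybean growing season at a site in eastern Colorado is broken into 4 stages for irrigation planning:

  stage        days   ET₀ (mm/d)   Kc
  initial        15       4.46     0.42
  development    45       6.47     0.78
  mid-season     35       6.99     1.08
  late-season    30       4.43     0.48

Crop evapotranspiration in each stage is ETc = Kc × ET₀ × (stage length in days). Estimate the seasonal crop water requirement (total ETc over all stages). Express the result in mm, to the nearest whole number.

583 mm

initial: 0.42 × 4.46 × 15 = 28.10 mm
development: 0.78 × 6.47 × 45 = 227.10 mm
mid-season: 1.08 × 6.99 × 35 = 264.22 mm
late-season: 0.48 × 4.43 × 30 = 63.79 mm
Seasonal total = 583.21 mm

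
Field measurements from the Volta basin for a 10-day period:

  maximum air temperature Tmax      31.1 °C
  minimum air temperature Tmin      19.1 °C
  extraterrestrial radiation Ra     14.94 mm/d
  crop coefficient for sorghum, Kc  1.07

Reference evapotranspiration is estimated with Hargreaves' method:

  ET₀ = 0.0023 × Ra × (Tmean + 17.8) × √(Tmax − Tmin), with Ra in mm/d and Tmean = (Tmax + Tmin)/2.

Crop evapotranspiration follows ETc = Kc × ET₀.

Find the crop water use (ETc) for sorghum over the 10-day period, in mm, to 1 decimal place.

54.6 mm

Tmean = (31.1 + 19.1)/2 = 25.10 °C
ET₀ = 0.0023 × 14.94 × (25.10 + 17.8) × √12.0 = 0.0023 × 14.94 × 42.90 × 3.4641 = 5.1065 mm/d
ETc = Kc × ET₀ = 1.07 × 5.1065 = 5.4640 mm/d
Over 10 days: 5.4640 × 10 = 54.640 mm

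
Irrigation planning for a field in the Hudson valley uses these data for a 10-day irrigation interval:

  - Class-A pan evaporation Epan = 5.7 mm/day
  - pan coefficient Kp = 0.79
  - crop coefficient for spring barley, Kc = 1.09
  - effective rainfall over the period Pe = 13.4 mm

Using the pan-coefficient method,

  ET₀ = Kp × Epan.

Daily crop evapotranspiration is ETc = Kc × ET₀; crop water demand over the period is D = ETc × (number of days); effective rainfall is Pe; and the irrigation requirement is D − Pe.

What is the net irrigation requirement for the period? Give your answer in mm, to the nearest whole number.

36 mm

ET₀ = 0.79 × 5.7 = 4.5030 mm/d
ETc = Kc × ET₀ = 1.09 × 4.5030 = 4.9083 mm/d
Crop demand D = ETc × 10 d = 4.9083 × 10 = 49.083 mm
D − Pe = 49.083 − 13.4 = 35.683 mm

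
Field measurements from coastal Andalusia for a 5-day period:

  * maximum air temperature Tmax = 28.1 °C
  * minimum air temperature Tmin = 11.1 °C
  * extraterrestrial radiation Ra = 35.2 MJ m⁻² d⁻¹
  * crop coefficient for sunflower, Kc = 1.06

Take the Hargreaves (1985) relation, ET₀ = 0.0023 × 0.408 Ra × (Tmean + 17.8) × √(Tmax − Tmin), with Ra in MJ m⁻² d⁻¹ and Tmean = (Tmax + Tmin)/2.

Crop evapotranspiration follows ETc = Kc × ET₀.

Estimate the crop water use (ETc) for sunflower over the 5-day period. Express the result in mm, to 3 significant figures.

27.0 mm

Tmean = (28.1 + 11.1)/2 = 19.60 °C
0.408 Ra = 0.408 × 35.2 = 14.3616 mm/d equivalent
ET₀ = 0.0023 × 14.3616 × (19.60 + 17.8) × √17.0 = 0.0023 × 14.3616 × 37.40 × 4.1231 = 5.0936 mm/d
ETc = Kc × ET₀ = 1.06 × 5.0936 = 5.3992 mm/d
Over 5 days: 5.3992 × 5 = 26.996 mm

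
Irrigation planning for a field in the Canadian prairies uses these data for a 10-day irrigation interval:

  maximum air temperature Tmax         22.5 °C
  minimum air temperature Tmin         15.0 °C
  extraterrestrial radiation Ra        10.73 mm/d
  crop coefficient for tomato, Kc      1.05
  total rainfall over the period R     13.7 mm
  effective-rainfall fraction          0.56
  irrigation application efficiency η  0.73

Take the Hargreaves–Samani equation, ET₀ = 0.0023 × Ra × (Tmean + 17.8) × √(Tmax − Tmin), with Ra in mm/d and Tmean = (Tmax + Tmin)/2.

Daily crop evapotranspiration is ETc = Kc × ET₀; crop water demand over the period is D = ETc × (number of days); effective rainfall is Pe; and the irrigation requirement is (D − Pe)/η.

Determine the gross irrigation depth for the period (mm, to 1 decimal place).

Tmean = (22.5 + 15.0)/2 = 18.75 °C
ET₀ = 0.0023 × 10.73 × (18.75 + 17.8) × √7.5 = 0.0023 × 10.73 × 36.55 × 2.7386 = 2.4703 mm/d
ETc = Kc × ET₀ = 1.05 × 2.4703 = 2.5938 mm/d
Crop demand D = ETc × 10 d = 2.5938 × 10 = 25.938 mm
Pe = 0.56 × 13.7 = 7.672 mm
D − Pe = 25.938 − 7.672 = 18.266 mm
Gross irrigation = 18.266 / 0.73 = 25.022 mm

25.0 mm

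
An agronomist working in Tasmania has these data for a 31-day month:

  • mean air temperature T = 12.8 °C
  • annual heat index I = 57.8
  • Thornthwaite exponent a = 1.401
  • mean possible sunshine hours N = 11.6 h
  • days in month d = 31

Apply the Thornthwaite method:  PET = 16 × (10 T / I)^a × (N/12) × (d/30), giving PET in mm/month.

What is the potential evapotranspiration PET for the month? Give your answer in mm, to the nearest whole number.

49 mm

10T/I = 10 × 12.8 / 57.8 = 2.2145
(10T/I)^a = 2.2145^1.401 = 3.0460
Uncorrected PET = 16 × 3.0460 = 48.736 mm
Correction = (N/12)(d/30) = (11.6/12)(31/30) = 0.9989
PET = 48.736 × 0.9989 = 48.682 mm/month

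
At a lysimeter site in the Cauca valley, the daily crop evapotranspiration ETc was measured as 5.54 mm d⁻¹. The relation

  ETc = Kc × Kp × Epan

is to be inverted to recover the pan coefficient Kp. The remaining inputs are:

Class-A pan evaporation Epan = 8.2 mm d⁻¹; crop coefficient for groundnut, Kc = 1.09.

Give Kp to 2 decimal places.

ETc = Kc × Kp × Epan  ⇒  Kp = ETc / (Kc × Epan)
Kp = 5.54 / (1.09 × 8.2) = 5.54 / 8.938 = 0.6198

0.62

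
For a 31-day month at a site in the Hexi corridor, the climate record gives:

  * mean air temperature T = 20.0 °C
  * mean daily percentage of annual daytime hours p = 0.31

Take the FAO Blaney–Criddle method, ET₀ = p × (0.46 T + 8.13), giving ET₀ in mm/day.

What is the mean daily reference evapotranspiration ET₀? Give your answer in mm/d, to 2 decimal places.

5.37 mm/d

ET₀ = 0.31 × (0.46 × 20.0 + 8.13) = 0.31 × 17.330 = 5.3723 mm/d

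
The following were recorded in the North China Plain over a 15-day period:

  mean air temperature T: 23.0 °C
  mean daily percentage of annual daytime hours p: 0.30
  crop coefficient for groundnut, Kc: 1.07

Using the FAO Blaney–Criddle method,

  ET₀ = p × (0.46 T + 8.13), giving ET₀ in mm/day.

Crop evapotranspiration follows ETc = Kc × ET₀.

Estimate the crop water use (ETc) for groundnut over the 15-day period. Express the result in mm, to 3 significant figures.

90.1 mm

ET₀ = 0.30 × (0.46 × 23.0 + 8.13) = 0.30 × 18.710 = 5.6130 mm/d
ETc = Kc × ET₀ = 1.07 × 5.6130 = 6.0059 mm/d
Over 15 days: 6.0059 × 15 = 90.089 mm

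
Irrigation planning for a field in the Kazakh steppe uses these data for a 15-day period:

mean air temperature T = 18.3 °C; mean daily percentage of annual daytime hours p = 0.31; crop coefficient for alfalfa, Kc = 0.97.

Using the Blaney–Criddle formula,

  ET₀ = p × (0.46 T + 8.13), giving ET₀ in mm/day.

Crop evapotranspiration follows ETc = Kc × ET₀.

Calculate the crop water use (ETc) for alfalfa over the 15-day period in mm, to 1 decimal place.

ET₀ = 0.31 × (0.46 × 18.3 + 8.13) = 0.31 × 16.548 = 5.1299 mm/d
ETc = Kc × ET₀ = 0.97 × 5.1299 = 4.9760 mm/d
Over 15 days: 4.9760 × 15 = 74.640 mm

74.6 mm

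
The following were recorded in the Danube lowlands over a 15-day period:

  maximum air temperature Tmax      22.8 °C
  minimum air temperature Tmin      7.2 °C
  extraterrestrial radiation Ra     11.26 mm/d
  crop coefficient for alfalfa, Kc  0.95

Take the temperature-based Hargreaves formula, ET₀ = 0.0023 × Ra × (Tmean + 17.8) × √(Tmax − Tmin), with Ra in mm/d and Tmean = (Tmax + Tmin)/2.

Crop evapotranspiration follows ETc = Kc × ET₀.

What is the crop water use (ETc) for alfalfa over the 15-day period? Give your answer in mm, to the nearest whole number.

48 mm

Tmean = (22.8 + 7.2)/2 = 15.00 °C
ET₀ = 0.0023 × 11.26 × (15.00 + 17.8) × √15.6 = 0.0023 × 11.26 × 32.80 × 3.9497 = 3.3551 mm/d
ETc = Kc × ET₀ = 0.95 × 3.3551 = 3.1873 mm/d
Over 15 days: 3.1873 × 15 = 47.810 mm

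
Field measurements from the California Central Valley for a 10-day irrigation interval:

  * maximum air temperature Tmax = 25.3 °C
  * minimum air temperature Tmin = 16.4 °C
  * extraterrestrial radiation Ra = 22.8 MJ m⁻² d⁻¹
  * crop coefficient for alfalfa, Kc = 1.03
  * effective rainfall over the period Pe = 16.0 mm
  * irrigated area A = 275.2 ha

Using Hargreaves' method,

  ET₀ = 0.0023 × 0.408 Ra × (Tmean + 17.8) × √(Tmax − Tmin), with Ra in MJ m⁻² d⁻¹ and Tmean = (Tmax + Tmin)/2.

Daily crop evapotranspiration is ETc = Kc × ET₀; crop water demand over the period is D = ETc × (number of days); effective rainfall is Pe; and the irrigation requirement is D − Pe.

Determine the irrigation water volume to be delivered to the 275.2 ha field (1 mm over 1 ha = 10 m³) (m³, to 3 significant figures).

25900 m³

Tmean = (25.3 + 16.4)/2 = 20.85 °C
0.408 Ra = 0.408 × 22.8 = 9.3024 mm/d equivalent
ET₀ = 0.0023 × 9.3024 × (20.85 + 17.8) × √8.9 = 0.0023 × 9.3024 × 38.65 × 2.9833 = 2.4670 mm/d
ETc = Kc × ET₀ = 1.03 × 2.4670 = 2.5410 mm/d
Crop demand D = ETc × 10 d = 2.5410 × 10 = 25.410 mm
D − Pe = 25.410 − 16.0 = 9.410 mm
Volume = 9.410 mm × 275.2 ha × 10 = 25896.3 m³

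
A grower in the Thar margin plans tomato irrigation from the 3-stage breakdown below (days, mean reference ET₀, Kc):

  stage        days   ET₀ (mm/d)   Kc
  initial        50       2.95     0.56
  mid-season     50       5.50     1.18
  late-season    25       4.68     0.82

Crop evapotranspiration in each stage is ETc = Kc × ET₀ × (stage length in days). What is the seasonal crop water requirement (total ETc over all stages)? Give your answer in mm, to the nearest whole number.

initial: 0.56 × 2.95 × 50 = 82.60 mm
mid-season: 1.18 × 5.50 × 50 = 324.50 mm
late-season: 0.82 × 4.68 × 25 = 95.94 mm
Seasonal total = 503.04 mm

503 mm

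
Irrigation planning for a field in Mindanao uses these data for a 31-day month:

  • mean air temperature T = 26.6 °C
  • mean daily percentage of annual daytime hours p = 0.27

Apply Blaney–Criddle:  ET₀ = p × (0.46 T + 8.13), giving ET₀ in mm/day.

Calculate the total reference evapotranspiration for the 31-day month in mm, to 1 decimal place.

ET₀ = 0.27 × (0.46 × 26.6 + 8.13) = 0.27 × 20.366 = 5.4988 mm/d
Monthly total = 5.4988 × 31 = 170.463 mm

170.5 mm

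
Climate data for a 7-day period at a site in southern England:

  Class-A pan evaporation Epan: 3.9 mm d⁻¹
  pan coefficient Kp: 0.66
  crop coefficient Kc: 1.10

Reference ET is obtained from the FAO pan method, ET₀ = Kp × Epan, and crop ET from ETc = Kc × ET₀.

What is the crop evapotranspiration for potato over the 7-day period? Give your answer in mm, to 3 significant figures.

ET₀ = 0.66 × 3.9 = 2.5740 mm/d
ETc = Kc × ET₀ = 1.10 × 2.5740 = 2.8314 mm/d
Over 7 days: 2.8314 × 7 = 19.820 mm

19.8 mm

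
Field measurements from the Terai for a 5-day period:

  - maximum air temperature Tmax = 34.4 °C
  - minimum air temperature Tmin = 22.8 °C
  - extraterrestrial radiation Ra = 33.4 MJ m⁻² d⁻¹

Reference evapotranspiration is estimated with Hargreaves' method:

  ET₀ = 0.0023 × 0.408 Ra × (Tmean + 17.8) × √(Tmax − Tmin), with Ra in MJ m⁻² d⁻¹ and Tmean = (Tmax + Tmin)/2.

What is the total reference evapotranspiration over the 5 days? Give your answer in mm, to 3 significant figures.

24.8 mm

Tmean = (34.4 + 22.8)/2 = 28.60 °C
0.408 Ra = 0.408 × 33.4 = 13.6272 mm/d equivalent
ET₀ = 0.0023 × 13.6272 × (28.60 + 17.8) × √11.6 = 0.0023 × 13.6272 × 46.40 × 3.4059 = 4.9532 mm/d
Over 5 days: 4.9532 × 5 = 24.766 mm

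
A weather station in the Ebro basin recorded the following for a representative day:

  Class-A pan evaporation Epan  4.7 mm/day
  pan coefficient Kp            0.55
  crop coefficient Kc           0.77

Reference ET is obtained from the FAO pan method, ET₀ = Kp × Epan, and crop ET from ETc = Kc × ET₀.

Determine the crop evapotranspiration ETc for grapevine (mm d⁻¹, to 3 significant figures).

1.99 mm d⁻¹

ET₀ = 0.55 × 4.7 = 2.5850 mm/d
ETc = Kc × ET₀ = 0.77 × 2.5850 = 1.9905 mm/d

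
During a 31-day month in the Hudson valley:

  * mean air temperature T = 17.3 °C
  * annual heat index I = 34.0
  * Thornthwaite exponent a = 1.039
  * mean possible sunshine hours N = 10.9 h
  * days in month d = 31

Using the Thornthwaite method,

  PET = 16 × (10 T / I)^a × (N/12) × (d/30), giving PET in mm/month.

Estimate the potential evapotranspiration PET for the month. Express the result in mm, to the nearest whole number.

10T/I = 10 × 17.3 / 34.0 = 5.0882
(10T/I)^a = 5.0882^1.039 = 5.4215
Uncorrected PET = 16 × 5.4215 = 86.744 mm
Correction = (N/12)(d/30) = (10.9/12)(31/30) = 0.9386
PET = 86.744 × 0.9386 = 81.418 mm/month

81 mm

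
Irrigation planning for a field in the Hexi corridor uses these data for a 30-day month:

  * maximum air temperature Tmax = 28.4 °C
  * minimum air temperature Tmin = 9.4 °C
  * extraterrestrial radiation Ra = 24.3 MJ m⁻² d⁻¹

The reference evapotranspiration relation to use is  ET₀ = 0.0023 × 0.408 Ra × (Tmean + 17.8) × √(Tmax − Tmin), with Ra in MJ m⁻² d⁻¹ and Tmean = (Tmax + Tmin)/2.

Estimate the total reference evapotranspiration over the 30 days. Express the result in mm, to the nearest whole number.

109 mm

Tmean = (28.4 + 9.4)/2 = 18.90 °C
0.408 Ra = 0.408 × 24.3 = 9.9144 mm/d equivalent
ET₀ = 0.0023 × 9.9144 × (18.90 + 17.8) × √19.0 = 0.0023 × 9.9144 × 36.70 × 4.3589 = 3.6479 mm/d
Over 30 days: 3.6479 × 30 = 109.437 mm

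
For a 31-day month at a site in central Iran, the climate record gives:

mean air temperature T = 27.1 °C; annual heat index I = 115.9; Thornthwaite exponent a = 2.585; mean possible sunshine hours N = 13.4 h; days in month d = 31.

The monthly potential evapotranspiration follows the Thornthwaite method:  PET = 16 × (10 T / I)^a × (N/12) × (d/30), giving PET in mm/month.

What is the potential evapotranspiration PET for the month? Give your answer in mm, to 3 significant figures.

166 mm

10T/I = 10 × 27.1 / 115.9 = 2.3382
(10T/I)^a = 2.3382^2.585 = 8.9858
Uncorrected PET = 16 × 8.9858 = 143.773 mm
Correction = (N/12)(d/30) = (13.4/12)(31/30) = 1.1539
PET = 143.773 × 1.1539 = 165.900 mm/month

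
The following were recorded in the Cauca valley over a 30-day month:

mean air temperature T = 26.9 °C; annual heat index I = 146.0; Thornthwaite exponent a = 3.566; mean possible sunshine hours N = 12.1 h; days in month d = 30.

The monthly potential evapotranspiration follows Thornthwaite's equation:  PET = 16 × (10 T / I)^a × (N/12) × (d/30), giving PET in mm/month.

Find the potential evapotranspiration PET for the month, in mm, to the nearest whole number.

143 mm

10T/I = 10 × 26.9 / 146.0 = 1.8425
(10T/I)^a = 1.8425^3.566 = 8.8398
Uncorrected PET = 16 × 8.8398 = 141.437 mm
Correction = (N/12)(d/30) = (12.1/12)(30/30) = 1.0083
PET = 141.437 × 1.0083 = 142.611 mm/month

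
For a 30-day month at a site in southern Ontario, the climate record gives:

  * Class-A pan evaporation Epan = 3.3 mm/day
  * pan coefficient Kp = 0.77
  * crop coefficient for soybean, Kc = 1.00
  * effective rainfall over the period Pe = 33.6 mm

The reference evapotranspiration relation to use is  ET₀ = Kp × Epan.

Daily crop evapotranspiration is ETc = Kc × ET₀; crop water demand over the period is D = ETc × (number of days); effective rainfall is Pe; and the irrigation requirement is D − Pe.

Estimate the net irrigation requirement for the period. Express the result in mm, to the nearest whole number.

ET₀ = 0.77 × 3.3 = 2.5410 mm/d
ETc = Kc × ET₀ = 1.00 × 2.5410 = 2.5410 mm/d
Crop demand D = ETc × 30 d = 2.5410 × 30 = 76.230 mm
D − Pe = 76.230 − 33.6 = 42.630 mm

43 mm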